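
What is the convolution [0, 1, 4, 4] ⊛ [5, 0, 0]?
y[0] = 0×5 = 0; y[1] = 0×0 + 1×5 = 5; y[2] = 0×0 + 1×0 + 4×5 = 20; y[3] = 1×0 + 4×0 + 4×5 = 20; y[4] = 4×0 + 4×0 = 0; y[5] = 4×0 = 0

[0, 5, 20, 20, 0, 0]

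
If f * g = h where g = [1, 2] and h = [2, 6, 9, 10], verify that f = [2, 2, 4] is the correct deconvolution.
Forward-compute [2, 2, 4] * [1, 2]: h[0] = 2×1 = 2; h[1] = 2×2 + 2×1 = 6; h[2] = 2×2 + 4×1 = 8; h[3] = 4×2 = 8 → [2, 6, 8, 8]. Does not match given h = [2, 6, 9, 10].

Not verified. [2, 2, 4] * [1, 2] = [2, 6, 8, 8], which differs from [2, 6, 9, 10] at index 2.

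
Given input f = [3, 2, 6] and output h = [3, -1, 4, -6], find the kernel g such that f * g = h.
Output length 4 = len(f) + len(g) - 1 ⇒ len(g) = 2. Solve g forward using g[k] = (h[k] - Σ_{i≥1} f[i]·g[k-i]) / f[0]: g[0] = h[0] / f[0] = 3 / 3 = 1; g[1] = (h[1] - 2×1) / f[0] = (-1 - 2×1) / 3 = -1. So g = [1, -1]. Forward-check [3, 2, 6] * [1, -1]: h[0] = 3×1 = 3; h[1] = 3×-1 + 2×1 = -1; h[2] = 2×-1 + 6×1 = 4; h[3] = 6×-1 = -6 → [3, -1, 4, -6] ✓

[1, -1]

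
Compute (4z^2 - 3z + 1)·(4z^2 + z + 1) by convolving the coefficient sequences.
Ascending coefficients: a = [1, -3, 4], b = [1, 1, 4]. c[0] = 1×1 = 1; c[1] = 1×1 + -3×1 = -2; c[2] = 1×4 + -3×1 + 4×1 = 5; c[3] = -3×4 + 4×1 = -8; c[4] = 4×4 = 16. Result coefficients: [1, -2, 5, -8, 16] → 16z^4 - 8z^3 + 5z^2 - 2z + 1

16z^4 - 8z^3 + 5z^2 - 2z + 1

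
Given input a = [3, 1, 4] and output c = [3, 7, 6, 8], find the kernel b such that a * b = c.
Output length 4 = len(a) + len(b) - 1 ⇒ len(b) = 2. Solve b forward using b[k] = (c[k] - Σ_{i≥1} a[i]·b[k-i]) / a[0]: b[0] = c[0] / a[0] = 3 / 3 = 1; b[1] = (c[1] - 1×1) / a[0] = (7 - 1×1) / 3 = 2. So b = [1, 2]. Forward-check [3, 1, 4] * [1, 2]: c[0] = 3×1 = 3; c[1] = 3×2 + 1×1 = 7; c[2] = 1×2 + 4×1 = 6; c[3] = 4×2 = 8 → [3, 7, 6, 8] ✓

[1, 2]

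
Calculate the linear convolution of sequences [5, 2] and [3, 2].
y[0] = 5×3 = 15; y[1] = 5×2 + 2×3 = 16; y[2] = 2×2 = 4

[15, 16, 4]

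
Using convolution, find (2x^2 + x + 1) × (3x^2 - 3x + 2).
Ascending coefficients: a = [1, 1, 2], b = [2, -3, 3]. c[0] = 1×2 = 2; c[1] = 1×-3 + 1×2 = -1; c[2] = 1×3 + 1×-3 + 2×2 = 4; c[3] = 1×3 + 2×-3 = -3; c[4] = 2×3 = 6. Result coefficients: [2, -1, 4, -3, 6] → 6x^4 - 3x^3 + 4x^2 - x + 2

6x^4 - 3x^3 + 4x^2 - x + 2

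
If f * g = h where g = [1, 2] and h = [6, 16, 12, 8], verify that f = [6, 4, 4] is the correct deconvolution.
Forward-compute [6, 4, 4] * [1, 2]: h[0] = 6×1 = 6; h[1] = 6×2 + 4×1 = 16; h[2] = 4×2 + 4×1 = 12; h[3] = 4×2 = 8 → [6, 16, 12, 8]. Matches given h = [6, 16, 12, 8], so verified.

Verified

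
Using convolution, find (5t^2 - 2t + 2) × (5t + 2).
Ascending coefficients: a = [2, -2, 5], b = [2, 5]. c[0] = 2×2 = 4; c[1] = 2×5 + -2×2 = 6; c[2] = -2×5 + 5×2 = 0; c[3] = 5×5 = 25. Result coefficients: [4, 6, 0, 25] → 25t^3 + 6t + 4

25t^3 + 6t + 4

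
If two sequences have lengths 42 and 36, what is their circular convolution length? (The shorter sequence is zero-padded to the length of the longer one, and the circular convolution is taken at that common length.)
Circular convolution (zero-padding the shorter input) has length max(m, n) = max(42, 36) = 42

42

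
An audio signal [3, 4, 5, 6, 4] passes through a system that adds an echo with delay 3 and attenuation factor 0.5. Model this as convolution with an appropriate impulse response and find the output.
Direct-path + delayed-attenuated-path model → impulse response h = [1, 0, 0, 0.5] (1 at lag 0, 0.5 at lag 3). Output y[n] = x[n] + 0.5·x[n - 3] (with x[n] = 0 outside 0..4): y[0] = 3 + 0.5×0 = 3; y[1] = 4 + 0.5×0 = 4; y[2] = 5 + 0.5×0 = 5; y[3] = 6 + 0.5×3 = 7.5; y[4] = 4 + 0.5×4 = 6.0; y[5] = 0 + 0.5×5 = 2.5; y[6] = 0 + 0.5×6 = 3.0; y[7] = 0 + 0.5×4 = 2.0. So y = [3, 4, 5, 7.5, 6.0, 2.5, 3.0, 2.0]

[3, 4, 5, 7.5, 6.0, 2.5, 3.0, 2.0]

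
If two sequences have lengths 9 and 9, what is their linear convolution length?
Linear/full convolution length: m + n - 1 = 9 + 9 - 1 = 17

17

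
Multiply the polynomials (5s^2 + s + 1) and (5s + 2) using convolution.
Ascending coefficients: a = [1, 1, 5], b = [2, 5]. c[0] = 1×2 = 2; c[1] = 1×5 + 1×2 = 7; c[2] = 1×5 + 5×2 = 15; c[3] = 5×5 = 25. Result coefficients: [2, 7, 15, 25] → 25s^3 + 15s^2 + 7s + 2

25s^3 + 15s^2 + 7s + 2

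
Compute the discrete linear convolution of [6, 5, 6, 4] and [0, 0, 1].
y[0] = 6×0 = 0; y[1] = 6×0 + 5×0 = 0; y[2] = 6×1 + 5×0 + 6×0 = 6; y[3] = 5×1 + 6×0 + 4×0 = 5; y[4] = 6×1 + 4×0 = 6; y[5] = 4×1 = 4

[0, 0, 6, 5, 6, 4]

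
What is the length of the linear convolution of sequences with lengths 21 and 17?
Linear/full convolution length: m + n - 1 = 21 + 17 - 1 = 37

37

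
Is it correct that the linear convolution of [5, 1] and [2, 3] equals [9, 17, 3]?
Recompute linear convolution of [5, 1] and [2, 3]: y[0] = 5×2 = 10; y[1] = 5×3 + 1×2 = 17; y[2] = 1×3 = 3 → [10, 17, 3]. Compare to given [9, 17, 3]: they differ at index 0: given 9, correct 10, so answer: No

No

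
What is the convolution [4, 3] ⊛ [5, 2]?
y[0] = 4×5 = 20; y[1] = 4×2 + 3×5 = 23; y[2] = 3×2 = 6

[20, 23, 6]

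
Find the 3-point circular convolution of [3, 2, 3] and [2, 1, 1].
Use y[k] = Σ_j s[j]·t[(k-j) mod 3]. y[0] = 3×2 + 2×1 + 3×1 = 11; y[1] = 3×1 + 2×2 + 3×1 = 10; y[2] = 3×1 + 2×1 + 3×2 = 11. Result: [11, 10, 11]

[11, 10, 11]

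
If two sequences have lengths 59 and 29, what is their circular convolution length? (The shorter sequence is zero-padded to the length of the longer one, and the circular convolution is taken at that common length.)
Circular convolution (zero-padding the shorter input) has length max(m, n) = max(59, 29) = 59

59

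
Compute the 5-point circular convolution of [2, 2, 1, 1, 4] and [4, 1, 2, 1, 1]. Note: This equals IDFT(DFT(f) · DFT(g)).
Either evaluate y[k] = Σ_j f[j]·g[(k-j) mod 5] directly, or use IDFT(DFT(f) · DFT(g)). y[0] = 2×4 + 2×1 + 1×1 + 1×2 + 4×1 = 17; y[1] = 2×1 + 2×4 + 1×1 + 1×1 + 4×2 = 20; y[2] = 2×2 + 2×1 + 1×4 + 1×1 + 4×1 = 15; y[3] = 2×1 + 2×2 + 1×1 + 1×4 + 4×1 = 15; y[4] = 2×1 + 2×1 + 1×2 + 1×1 + 4×4 = 23. Result: [17, 20, 15, 15, 23]

[17, 20, 15, 15, 23]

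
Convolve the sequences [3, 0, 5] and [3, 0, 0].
y[0] = 3×3 = 9; y[1] = 3×0 + 0×3 = 0; y[2] = 3×0 + 0×0 + 5×3 = 15; y[3] = 0×0 + 5×0 = 0; y[4] = 5×0 = 0

[9, 0, 15, 0, 0]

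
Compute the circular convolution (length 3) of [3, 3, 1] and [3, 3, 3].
Use y[k] = Σ_j a[j]·b[(k-j) mod 3]. y[0] = 3×3 + 3×3 + 1×3 = 21; y[1] = 3×3 + 3×3 + 1×3 = 21; y[2] = 3×3 + 3×3 + 1×3 = 21. Result: [21, 21, 21]

[21, 21, 21]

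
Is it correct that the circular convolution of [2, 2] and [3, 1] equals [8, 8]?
Recompute circular convolution of [2, 2] and [3, 1]: y[0] = 2×3 + 2×1 = 8; y[1] = 2×1 + 2×3 = 8 → [8, 8]. Given [8, 8] matches, so answer: Yes

Yes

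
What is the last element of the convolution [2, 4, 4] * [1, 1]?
Use y[k] = Σ_i a[i]·b[k-i] at k=3. y[3] = 4×1 = 4

4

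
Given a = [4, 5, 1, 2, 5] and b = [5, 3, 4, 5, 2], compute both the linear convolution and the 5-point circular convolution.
Linear: y_lin[0] = 4×5 = 20; y_lin[1] = 4×3 + 5×5 = 37; y_lin[2] = 4×4 + 5×3 + 1×5 = 36; y_lin[3] = 4×5 + 5×4 + 1×3 + 2×5 = 53; y_lin[4] = 4×2 + 5×5 + 1×4 + 2×3 + 5×5 = 68; y_lin[5] = 5×2 + 1×5 + 2×4 + 5×3 = 38; y_lin[6] = 1×2 + 2×5 + 5×4 = 32; y_lin[7] = 2×2 + 5×5 = 29; y_lin[8] = 5×2 = 10 → [20, 37, 36, 53, 68, 38, 32, 29, 10]. Circular (length 5): y[0] = 4×5 + 5×2 + 1×5 + 2×4 + 5×3 = 58; y[1] = 4×3 + 5×5 + 1×2 + 2×5 + 5×4 = 69; y[2] = 4×4 + 5×3 + 1×5 + 2×2 + 5×5 = 65; y[3] = 4×5 + 5×4 + 1×3 + 2×5 + 5×2 = 63; y[4] = 4×2 + 5×5 + 1×4 + 2×3 + 5×5 = 68 → [58, 69, 65, 63, 68]

Linear: [20, 37, 36, 53, 68, 38, 32, 29, 10], Circular: [58, 69, 65, 63, 68]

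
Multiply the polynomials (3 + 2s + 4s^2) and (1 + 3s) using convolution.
Ascending coefficients: a = [3, 2, 4], b = [1, 3]. c[0] = 3×1 = 3; c[1] = 3×3 + 2×1 = 11; c[2] = 2×3 + 4×1 = 10; c[3] = 4×3 = 12. Result coefficients: [3, 11, 10, 12] → 3 + 11s + 10s^2 + 12s^3

3 + 11s + 10s^2 + 12s^3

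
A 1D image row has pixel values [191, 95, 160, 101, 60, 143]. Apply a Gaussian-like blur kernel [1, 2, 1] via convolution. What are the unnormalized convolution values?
Convolve image row [191, 95, 160, 101, 60, 143] with kernel [1, 2, 1]: y[0] = 191×1 = 191; y[1] = 191×2 + 95×1 = 477; y[2] = 191×1 + 95×2 + 160×1 = 541; y[3] = 95×1 + 160×2 + 101×1 = 516; y[4] = 160×1 + 101×2 + 60×1 = 422; y[5] = 101×1 + 60×2 + 143×1 = 364; y[6] = 60×1 + 143×2 = 346; y[7] = 143×1 = 143 → [191, 477, 541, 516, 422, 364, 346, 143]. Normalization factor = sum(kernel) = 4.

[191, 477, 541, 516, 422, 364, 346, 143]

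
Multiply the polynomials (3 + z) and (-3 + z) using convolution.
Ascending coefficients: a = [3, 1], b = [-3, 1]. c[0] = 3×-3 = -9; c[1] = 3×1 + 1×-3 = 0; c[2] = 1×1 = 1. Result coefficients: [-9, 0, 1] → -9 + z^2

-9 + z^2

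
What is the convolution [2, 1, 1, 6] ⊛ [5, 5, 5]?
y[0] = 2×5 = 10; y[1] = 2×5 + 1×5 = 15; y[2] = 2×5 + 1×5 + 1×5 = 20; y[3] = 1×5 + 1×5 + 6×5 = 40; y[4] = 1×5 + 6×5 = 35; y[5] = 6×5 = 30

[10, 15, 20, 40, 35, 30]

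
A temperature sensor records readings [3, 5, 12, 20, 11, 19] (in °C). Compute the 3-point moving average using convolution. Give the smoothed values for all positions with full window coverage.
3-point moving average kernel = [1, 1, 1]. Apply in 'valid' mode (full window coverage): avg[0] = (3 + 5 + 12) / 3 = 6.67; avg[1] = (5 + 12 + 20) / 3 = 12.33; avg[2] = (12 + 20 + 11) / 3 = 14.33; avg[3] = (20 + 11 + 19) / 3 = 16.67. Smoothed values: [6.67, 12.33, 14.33, 16.67]

[6.67, 12.33, 14.33, 16.67]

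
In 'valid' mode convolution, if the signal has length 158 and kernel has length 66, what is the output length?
'Valid' mode counts only positions where the kernel fully overlaps the signal: m - n + 1 = 158 - 66 + 1 = 93

93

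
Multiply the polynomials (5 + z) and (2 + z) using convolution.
Ascending coefficients: a = [5, 1], b = [2, 1]. c[0] = 5×2 = 10; c[1] = 5×1 + 1×2 = 7; c[2] = 1×1 = 1. Result coefficients: [10, 7, 1] → 10 + 7z + z^2

10 + 7z + z^2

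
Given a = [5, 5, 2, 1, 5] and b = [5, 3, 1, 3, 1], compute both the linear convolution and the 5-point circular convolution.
Linear: y_lin[0] = 5×5 = 25; y_lin[1] = 5×3 + 5×5 = 40; y_lin[2] = 5×1 + 5×3 + 2×5 = 30; y_lin[3] = 5×3 + 5×1 + 2×3 + 1×5 = 31; y_lin[4] = 5×1 + 5×3 + 2×1 + 1×3 + 5×5 = 50; y_lin[5] = 5×1 + 2×3 + 1×1 + 5×3 = 27; y_lin[6] = 2×1 + 1×3 + 5×1 = 10; y_lin[7] = 1×1 + 5×3 = 16; y_lin[8] = 5×1 = 5 → [25, 40, 30, 31, 50, 27, 10, 16, 5]. Circular (length 5): y[0] = 5×5 + 5×1 + 2×3 + 1×1 + 5×3 = 52; y[1] = 5×3 + 5×5 + 2×1 + 1×3 + 5×1 = 50; y[2] = 5×1 + 5×3 + 2×5 + 1×1 + 5×3 = 46; y[3] = 5×3 + 5×1 + 2×3 + 1×5 + 5×1 = 36; y[4] = 5×1 + 5×3 + 2×1 + 1×3 + 5×5 = 50 → [52, 50, 46, 36, 50]

Linear: [25, 40, 30, 31, 50, 27, 10, 16, 5], Circular: [52, 50, 46, 36, 50]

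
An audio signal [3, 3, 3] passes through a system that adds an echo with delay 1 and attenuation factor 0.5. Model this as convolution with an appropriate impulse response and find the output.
Direct-path + delayed-attenuated-path model → impulse response h = [1, 0.5] (1 at lag 0, 0.5 at lag 1). Output y[n] = x[n] + 0.5·x[n - 1] (with x[n] = 0 outside 0..2): y[0] = 3 + 0.5×0 = 3; y[1] = 3 + 0.5×3 = 4.5; y[2] = 3 + 0.5×3 = 4.5; y[3] = 0 + 0.5×3 = 1.5. So y = [3, 4.5, 4.5, 1.5]

[3, 4.5, 4.5, 1.5]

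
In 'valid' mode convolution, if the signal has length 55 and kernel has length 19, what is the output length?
'Valid' mode counts only positions where the kernel fully overlaps the signal: m - n + 1 = 55 - 19 + 1 = 37

37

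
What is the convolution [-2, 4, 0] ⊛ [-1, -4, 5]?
y[0] = -2×-1 = 2; y[1] = -2×-4 + 4×-1 = 4; y[2] = -2×5 + 4×-4 + 0×-1 = -26; y[3] = 4×5 + 0×-4 = 20; y[4] = 0×5 = 0

[2, 4, -26, 20, 0]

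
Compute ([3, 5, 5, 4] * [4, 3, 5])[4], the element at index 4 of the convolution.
Use y[k] = Σ_i a[i]·b[k-i] at k=4. y[4] = 5×5 + 4×3 = 37

37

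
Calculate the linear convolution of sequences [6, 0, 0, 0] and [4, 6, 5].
y[0] = 6×4 = 24; y[1] = 6×6 + 0×4 = 36; y[2] = 6×5 + 0×6 + 0×4 = 30; y[3] = 0×5 + 0×6 + 0×4 = 0; y[4] = 0×5 + 0×6 = 0; y[5] = 0×5 = 0

[24, 36, 30, 0, 0, 0]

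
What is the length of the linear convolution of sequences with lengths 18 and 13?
Linear/full convolution length: m + n - 1 = 18 + 13 - 1 = 30

30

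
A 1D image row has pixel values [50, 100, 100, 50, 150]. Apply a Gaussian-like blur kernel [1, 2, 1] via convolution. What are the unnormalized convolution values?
Convolve image row [50, 100, 100, 50, 150] with kernel [1, 2, 1]: y[0] = 50×1 = 50; y[1] = 50×2 + 100×1 = 200; y[2] = 50×1 + 100×2 + 100×1 = 350; y[3] = 100×1 + 100×2 + 50×1 = 350; y[4] = 100×1 + 50×2 + 150×1 = 350; y[5] = 50×1 + 150×2 = 350; y[6] = 150×1 = 150 → [50, 200, 350, 350, 350, 350, 150]. Normalization factor = sum(kernel) = 4.

[50, 200, 350, 350, 350, 350, 150]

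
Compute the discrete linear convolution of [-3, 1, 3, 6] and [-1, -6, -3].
y[0] = -3×-1 = 3; y[1] = -3×-6 + 1×-1 = 17; y[2] = -3×-3 + 1×-6 + 3×-1 = 0; y[3] = 1×-3 + 3×-6 + 6×-1 = -27; y[4] = 3×-3 + 6×-6 = -45; y[5] = 6×-3 = -18

[3, 17, 0, -27, -45, -18]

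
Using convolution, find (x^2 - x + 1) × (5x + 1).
Ascending coefficients: a = [1, -1, 1], b = [1, 5]. c[0] = 1×1 = 1; c[1] = 1×5 + -1×1 = 4; c[2] = -1×5 + 1×1 = -4; c[3] = 1×5 = 5. Result coefficients: [1, 4, -4, 5] → 5x^3 - 4x^2 + 4x + 1

5x^3 - 4x^2 + 4x + 1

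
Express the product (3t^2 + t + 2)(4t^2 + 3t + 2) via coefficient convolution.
Ascending coefficients: a = [2, 1, 3], b = [2, 3, 4]. c[0] = 2×2 = 4; c[1] = 2×3 + 1×2 = 8; c[2] = 2×4 + 1×3 + 3×2 = 17; c[3] = 1×4 + 3×3 = 13; c[4] = 3×4 = 12. Result coefficients: [4, 8, 17, 13, 12] → 12t^4 + 13t^3 + 17t^2 + 8t + 4

12t^4 + 13t^3 + 17t^2 + 8t + 4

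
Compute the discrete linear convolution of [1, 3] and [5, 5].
y[0] = 1×5 = 5; y[1] = 1×5 + 3×5 = 20; y[2] = 3×5 = 15

[5, 20, 15]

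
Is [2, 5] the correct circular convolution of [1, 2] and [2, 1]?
Recompute circular convolution of [1, 2] and [2, 1]: y[0] = 1×2 + 2×1 = 4; y[1] = 1×1 + 2×2 = 5 → [4, 5]. Compare to given [2, 5]: they differ at index 0: given 2, correct 4, so answer: No

No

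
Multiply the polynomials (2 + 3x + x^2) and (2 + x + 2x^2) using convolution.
Ascending coefficients: a = [2, 3, 1], b = [2, 1, 2]. c[0] = 2×2 = 4; c[1] = 2×1 + 3×2 = 8; c[2] = 2×2 + 3×1 + 1×2 = 9; c[3] = 3×2 + 1×1 = 7; c[4] = 1×2 = 2. Result coefficients: [4, 8, 9, 7, 2] → 4 + 8x + 9x^2 + 7x^3 + 2x^4

4 + 8x + 9x^2 + 7x^3 + 2x^4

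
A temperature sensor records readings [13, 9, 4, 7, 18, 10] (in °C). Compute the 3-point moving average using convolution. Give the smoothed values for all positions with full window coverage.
3-point moving average kernel = [1, 1, 1]. Apply in 'valid' mode (full window coverage): avg[0] = (13 + 9 + 4) / 3 = 8.67; avg[1] = (9 + 4 + 7) / 3 = 6.67; avg[2] = (4 + 7 + 18) / 3 = 9.67; avg[3] = (7 + 18 + 10) / 3 = 11.67. Smoothed values: [8.67, 6.67, 9.67, 11.67]

[8.67, 6.67, 9.67, 11.67]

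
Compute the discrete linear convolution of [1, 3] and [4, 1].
y[0] = 1×4 = 4; y[1] = 1×1 + 3×4 = 13; y[2] = 3×1 = 3

[4, 13, 3]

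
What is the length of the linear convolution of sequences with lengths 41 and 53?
Linear/full convolution length: m + n - 1 = 41 + 53 - 1 = 93

93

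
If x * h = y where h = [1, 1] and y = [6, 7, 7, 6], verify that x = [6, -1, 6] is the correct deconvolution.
Forward-compute [6, -1, 6] * [1, 1]: y[0] = 6×1 = 6; y[1] = 6×1 + -1×1 = 5; y[2] = -1×1 + 6×1 = 5; y[3] = 6×1 = 6 → [6, 5, 5, 6]. Does not match given y = [6, 7, 7, 6].

Not verified. [6, -1, 6] * [1, 1] = [6, 5, 5, 6], which differs from [6, 7, 7, 6] at index 1.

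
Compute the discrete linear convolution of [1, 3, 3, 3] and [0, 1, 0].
y[0] = 1×0 = 0; y[1] = 1×1 + 3×0 = 1; y[2] = 1×0 + 3×1 + 3×0 = 3; y[3] = 3×0 + 3×1 + 3×0 = 3; y[4] = 3×0 + 3×1 = 3; y[5] = 3×0 = 0

[0, 1, 3, 3, 3, 0]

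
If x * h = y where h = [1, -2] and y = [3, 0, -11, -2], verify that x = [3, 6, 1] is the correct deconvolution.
Forward-compute [3, 6, 1] * [1, -2]: y[0] = 3×1 = 3; y[1] = 3×-2 + 6×1 = 0; y[2] = 6×-2 + 1×1 = -11; y[3] = 1×-2 = -2 → [3, 0, -11, -2]. Matches given y = [3, 0, -11, -2], so verified.

Verified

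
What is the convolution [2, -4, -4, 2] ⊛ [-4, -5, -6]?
y[0] = 2×-4 = -8; y[1] = 2×-5 + -4×-4 = 6; y[2] = 2×-6 + -4×-5 + -4×-4 = 24; y[3] = -4×-6 + -4×-5 + 2×-4 = 36; y[4] = -4×-6 + 2×-5 = 14; y[5] = 2×-6 = -12

[-8, 6, 24, 36, 14, -12]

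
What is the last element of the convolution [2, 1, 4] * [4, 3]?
Use y[k] = Σ_i a[i]·b[k-i] at k=3. y[3] = 4×3 = 12

12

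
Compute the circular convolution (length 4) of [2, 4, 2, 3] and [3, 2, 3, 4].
Use y[k] = Σ_j f[j]·g[(k-j) mod 4]. y[0] = 2×3 + 4×4 + 2×3 + 3×2 = 34; y[1] = 2×2 + 4×3 + 2×4 + 3×3 = 33; y[2] = 2×3 + 4×2 + 2×3 + 3×4 = 32; y[3] = 2×4 + 4×3 + 2×2 + 3×3 = 33. Result: [34, 33, 32, 33]

[34, 33, 32, 33]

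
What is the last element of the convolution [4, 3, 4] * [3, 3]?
Use y[k] = Σ_i a[i]·b[k-i] at k=3. y[3] = 4×3 = 12

12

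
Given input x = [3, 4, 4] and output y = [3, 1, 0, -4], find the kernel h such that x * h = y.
Output length 4 = len(x) + len(h) - 1 ⇒ len(h) = 2. Solve h forward using h[k] = (y[k] - Σ_{i≥1} x[i]·h[k-i]) / x[0]: h[0] = y[0] / x[0] = 3 / 3 = 1; h[1] = (y[1] - 4×1) / x[0] = (1 - 4×1) / 3 = -1. So h = [1, -1]. Forward-check [3, 4, 4] * [1, -1]: y[0] = 3×1 = 3; y[1] = 3×-1 + 4×1 = 1; y[2] = 4×-1 + 4×1 = 0; y[3] = 4×-1 = -4 → [3, 1, 0, -4] ✓

[1, -1]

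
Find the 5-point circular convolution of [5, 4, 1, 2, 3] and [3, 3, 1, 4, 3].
Use y[k] = Σ_j x[j]·h[(k-j) mod 5]. y[0] = 5×3 + 4×3 + 1×4 + 2×1 + 3×3 = 42; y[1] = 5×3 + 4×3 + 1×3 + 2×4 + 3×1 = 41; y[2] = 5×1 + 4×3 + 1×3 + 2×3 + 3×4 = 38; y[3] = 5×4 + 4×1 + 1×3 + 2×3 + 3×3 = 42; y[4] = 5×3 + 4×4 + 1×1 + 2×3 + 3×3 = 47. Result: [42, 41, 38, 42, 47]

[42, 41, 38, 42, 47]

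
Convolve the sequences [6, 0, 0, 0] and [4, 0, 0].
y[0] = 6×4 = 24; y[1] = 6×0 + 0×4 = 0; y[2] = 6×0 + 0×0 + 0×4 = 0; y[3] = 0×0 + 0×0 + 0×4 = 0; y[4] = 0×0 + 0×0 = 0; y[5] = 0×0 = 0

[24, 0, 0, 0, 0, 0]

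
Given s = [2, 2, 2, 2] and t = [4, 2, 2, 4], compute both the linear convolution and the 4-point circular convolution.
Linear: y_lin[0] = 2×4 = 8; y_lin[1] = 2×2 + 2×4 = 12; y_lin[2] = 2×2 + 2×2 + 2×4 = 16; y_lin[3] = 2×4 + 2×2 + 2×2 + 2×4 = 24; y_lin[4] = 2×4 + 2×2 + 2×2 = 16; y_lin[5] = 2×4 + 2×2 = 12; y_lin[6] = 2×4 = 8 → [8, 12, 16, 24, 16, 12, 8]. Circular (length 4): y[0] = 2×4 + 2×4 + 2×2 + 2×2 = 24; y[1] = 2×2 + 2×4 + 2×4 + 2×2 = 24; y[2] = 2×2 + 2×2 + 2×4 + 2×4 = 24; y[3] = 2×4 + 2×2 + 2×2 + 2×4 = 24 → [24, 24, 24, 24]

Linear: [8, 12, 16, 24, 16, 12, 8], Circular: [24, 24, 24, 24]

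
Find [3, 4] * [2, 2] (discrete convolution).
y[0] = 3×2 = 6; y[1] = 3×2 + 4×2 = 14; y[2] = 4×2 = 8

[6, 14, 8]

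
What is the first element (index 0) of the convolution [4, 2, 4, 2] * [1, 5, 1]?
Use y[k] = Σ_i a[i]·b[k-i] at k=0. y[0] = 4×1 = 4

4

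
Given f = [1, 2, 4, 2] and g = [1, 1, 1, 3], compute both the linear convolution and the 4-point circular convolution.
Linear: y_lin[0] = 1×1 = 1; y_lin[1] = 1×1 + 2×1 = 3; y_lin[2] = 1×1 + 2×1 + 4×1 = 7; y_lin[3] = 1×3 + 2×1 + 4×1 + 2×1 = 11; y_lin[4] = 2×3 + 4×1 + 2×1 = 12; y_lin[5] = 4×3 + 2×1 = 14; y_lin[6] = 2×3 = 6 → [1, 3, 7, 11, 12, 14, 6]. Circular (length 4): y[0] = 1×1 + 2×3 + 4×1 + 2×1 = 13; y[1] = 1×1 + 2×1 + 4×3 + 2×1 = 17; y[2] = 1×1 + 2×1 + 4×1 + 2×3 = 13; y[3] = 1×3 + 2×1 + 4×1 + 2×1 = 11 → [13, 17, 13, 11]

Linear: [1, 3, 7, 11, 12, 14, 6], Circular: [13, 17, 13, 11]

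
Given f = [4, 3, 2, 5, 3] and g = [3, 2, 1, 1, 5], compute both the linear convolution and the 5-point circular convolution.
Linear: y_lin[0] = 4×3 = 12; y_lin[1] = 4×2 + 3×3 = 17; y_lin[2] = 4×1 + 3×2 + 2×3 = 16; y_lin[3] = 4×1 + 3×1 + 2×2 + 5×3 = 26; y_lin[4] = 4×5 + 3×1 + 2×1 + 5×2 + 3×3 = 44; y_lin[5] = 3×5 + 2×1 + 5×1 + 3×2 = 28; y_lin[6] = 2×5 + 5×1 + 3×1 = 18; y_lin[7] = 5×5 + 3×1 = 28; y_lin[8] = 3×5 = 15 → [12, 17, 16, 26, 44, 28, 18, 28, 15]. Circular (length 5): y[0] = 4×3 + 3×5 + 2×1 + 5×1 + 3×2 = 40; y[1] = 4×2 + 3×3 + 2×5 + 5×1 + 3×1 = 35; y[2] = 4×1 + 3×2 + 2×3 + 5×5 + 3×1 = 44; y[3] = 4×1 + 3×1 + 2×2 + 5×3 + 3×5 = 41; y[4] = 4×5 + 3×1 + 2×1 + 5×2 + 3×3 = 44 → [40, 35, 44, 41, 44]

Linear: [12, 17, 16, 26, 44, 28, 18, 28, 15], Circular: [40, 35, 44, 41, 44]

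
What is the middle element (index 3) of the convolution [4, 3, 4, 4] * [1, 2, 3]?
Use y[k] = Σ_i a[i]·b[k-i] at k=3. y[3] = 3×3 + 4×2 + 4×1 = 21

21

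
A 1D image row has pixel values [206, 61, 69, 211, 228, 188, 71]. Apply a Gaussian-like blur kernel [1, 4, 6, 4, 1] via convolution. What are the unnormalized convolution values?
Convolve image row [206, 61, 69, 211, 228, 188, 71] with kernel [1, 4, 6, 4, 1]: y[0] = 206×1 = 206; y[1] = 206×4 + 61×1 = 885; y[2] = 206×6 + 61×4 + 69×1 = 1549; y[3] = 206×4 + 61×6 + 69×4 + 211×1 = 1677; y[4] = 206×1 + 61×4 + 69×6 + 211×4 + 228×1 = 1936; y[5] = 61×1 + 69×4 + 211×6 + 228×4 + 188×1 = 2703; y[6] = 69×1 + 211×4 + 228×6 + 188×4 + 71×1 = 3104; y[7] = 211×1 + 228×4 + 188×6 + 71×4 = 2535; y[8] = 228×1 + 188×4 + 71×6 = 1406; y[9] = 188×1 + 71×4 = 472; y[10] = 71×1 = 71 → [206, 885, 1549, 1677, 1936, 2703, 3104, 2535, 1406, 472, 71]. Normalization factor = sum(kernel) = 16.

[206, 885, 1549, 1677, 1936, 2703, 3104, 2535, 1406, 472, 71]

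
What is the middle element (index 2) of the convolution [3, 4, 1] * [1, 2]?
Use y[k] = Σ_i a[i]·b[k-i] at k=2. y[2] = 4×2 + 1×1 = 9

9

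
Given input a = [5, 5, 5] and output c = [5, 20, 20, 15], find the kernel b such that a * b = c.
Output length 4 = len(a) + len(b) - 1 ⇒ len(b) = 2. Solve b forward using b[k] = (c[k] - Σ_{i≥1} a[i]·b[k-i]) / a[0]: b[0] = c[0] / a[0] = 5 / 5 = 1; b[1] = (c[1] - 5×1) / a[0] = (20 - 5×1) / 5 = 3. So b = [1, 3]. Forward-check [5, 5, 5] * [1, 3]: c[0] = 5×1 = 5; c[1] = 5×3 + 5×1 = 20; c[2] = 5×3 + 5×1 = 20; c[3] = 5×3 = 15 → [5, 20, 20, 15] ✓

[1, 3]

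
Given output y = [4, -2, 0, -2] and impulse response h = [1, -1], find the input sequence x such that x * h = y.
Deconvolve y=[4, -2, 0, -2] by h=[1, -1]. Since h[0]=1, solve forward: x[0] = y[0] / 1 = 4; x[1] = (y[1] - 4×-1) / 1 = 2; x[2] = (y[2] - 2×-1) / 1 = 2. So x = [4, 2, 2]. Check by forward convolution: y[0] = 4×1 = 4; y[1] = 4×-1 + 2×1 = -2; y[2] = 2×-1 + 2×1 = 0; y[3] = 2×-1 = -2

[4, 2, 2]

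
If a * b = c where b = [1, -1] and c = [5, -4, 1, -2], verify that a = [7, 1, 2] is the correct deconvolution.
Forward-compute [7, 1, 2] * [1, -1]: c[0] = 7×1 = 7; c[1] = 7×-1 + 1×1 = -6; c[2] = 1×-1 + 2×1 = 1; c[3] = 2×-1 = -2 → [7, -6, 1, -2]. Does not match given c = [5, -4, 1, -2].

Not verified. [7, 1, 2] * [1, -1] = [7, -6, 1, -2], which differs from [5, -4, 1, -2] at index 0.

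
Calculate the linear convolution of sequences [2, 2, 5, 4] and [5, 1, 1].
y[0] = 2×5 = 10; y[1] = 2×1 + 2×5 = 12; y[2] = 2×1 + 2×1 + 5×5 = 29; y[3] = 2×1 + 5×1 + 4×5 = 27; y[4] = 5×1 + 4×1 = 9; y[5] = 4×1 = 4

[10, 12, 29, 27, 9, 4]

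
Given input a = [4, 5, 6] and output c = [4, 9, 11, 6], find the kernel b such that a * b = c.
Output length 4 = len(a) + len(b) - 1 ⇒ len(b) = 2. Solve b forward using b[k] = (c[k] - Σ_{i≥1} a[i]·b[k-i]) / a[0]: b[0] = c[0] / a[0] = 4 / 4 = 1; b[1] = (c[1] - 5×1) / a[0] = (9 - 5×1) / 4 = 1. So b = [1, 1]. Forward-check [4, 5, 6] * [1, 1]: c[0] = 4×1 = 4; c[1] = 4×1 + 5×1 = 9; c[2] = 5×1 + 6×1 = 11; c[3] = 6×1 = 6 → [4, 9, 11, 6] ✓

[1, 1]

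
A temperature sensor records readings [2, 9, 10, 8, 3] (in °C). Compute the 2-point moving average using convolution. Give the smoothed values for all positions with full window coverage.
2-point moving average kernel = [1, 1]. Apply in 'valid' mode (full window coverage): avg[0] = (2 + 9) / 2 = 5.5; avg[1] = (9 + 10) / 2 = 9.5; avg[2] = (10 + 8) / 2 = 9.0; avg[3] = (8 + 3) / 2 = 5.5. Smoothed values: [5.5, 9.5, 9.0, 5.5]

[5.5, 9.5, 9.0, 5.5]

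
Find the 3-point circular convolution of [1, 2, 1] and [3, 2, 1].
Use y[k] = Σ_j f[j]·g[(k-j) mod 3]. y[0] = 1×3 + 2×1 + 1×2 = 7; y[1] = 1×2 + 2×3 + 1×1 = 9; y[2] = 1×1 + 2×2 + 1×3 = 8. Result: [7, 9, 8]

[7, 9, 8]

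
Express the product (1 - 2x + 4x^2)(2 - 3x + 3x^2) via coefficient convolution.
Ascending coefficients: a = [1, -2, 4], b = [2, -3, 3]. c[0] = 1×2 = 2; c[1] = 1×-3 + -2×2 = -7; c[2] = 1×3 + -2×-3 + 4×2 = 17; c[3] = -2×3 + 4×-3 = -18; c[4] = 4×3 = 12. Result coefficients: [2, -7, 17, -18, 12] → 2 - 7x + 17x^2 - 18x^3 + 12x^4

2 - 7x + 17x^2 - 18x^3 + 12x^4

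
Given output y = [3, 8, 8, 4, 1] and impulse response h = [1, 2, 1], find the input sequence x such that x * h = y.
Deconvolve y=[3, 8, 8, 4, 1] by h=[1, 2, 1]. Since h[0]=1, solve forward: x[0] = y[0] / 1 = 3; x[1] = (y[1] - 3×2) / 1 = 2; x[2] = (y[2] - 2×2 - 3×1) / 1 = 1. So x = [3, 2, 1]. Check by forward convolution: y[0] = 3×1 = 3; y[1] = 3×2 + 2×1 = 8; y[2] = 3×1 + 2×2 + 1×1 = 8; y[3] = 2×1 + 1×2 = 4; y[4] = 1×1 = 1

[3, 2, 1]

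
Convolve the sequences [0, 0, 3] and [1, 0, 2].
y[0] = 0×1 = 0; y[1] = 0×0 + 0×1 = 0; y[2] = 0×2 + 0×0 + 3×1 = 3; y[3] = 0×2 + 3×0 = 0; y[4] = 3×2 = 6

[0, 0, 3, 0, 6]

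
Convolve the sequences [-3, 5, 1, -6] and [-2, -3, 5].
y[0] = -3×-2 = 6; y[1] = -3×-3 + 5×-2 = -1; y[2] = -3×5 + 5×-3 + 1×-2 = -32; y[3] = 5×5 + 1×-3 + -6×-2 = 34; y[4] = 1×5 + -6×-3 = 23; y[5] = -6×5 = -30

[6, -1, -32, 34, 23, -30]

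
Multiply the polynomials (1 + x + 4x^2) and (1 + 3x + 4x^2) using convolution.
Ascending coefficients: a = [1, 1, 4], b = [1, 3, 4]. c[0] = 1×1 = 1; c[1] = 1×3 + 1×1 = 4; c[2] = 1×4 + 1×3 + 4×1 = 11; c[3] = 1×4 + 4×3 = 16; c[4] = 4×4 = 16. Result coefficients: [1, 4, 11, 16, 16] → 1 + 4x + 11x^2 + 16x^3 + 16x^4

1 + 4x + 11x^2 + 16x^3 + 16x^4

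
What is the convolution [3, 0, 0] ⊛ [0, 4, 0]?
y[0] = 3×0 = 0; y[1] = 3×4 + 0×0 = 12; y[2] = 3×0 + 0×4 + 0×0 = 0; y[3] = 0×0 + 0×4 = 0; y[4] = 0×0 = 0

[0, 12, 0, 0, 0]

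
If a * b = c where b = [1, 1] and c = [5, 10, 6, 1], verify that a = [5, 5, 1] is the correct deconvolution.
Forward-compute [5, 5, 1] * [1, 1]: c[0] = 5×1 = 5; c[1] = 5×1 + 5×1 = 10; c[2] = 5×1 + 1×1 = 6; c[3] = 1×1 = 1 → [5, 10, 6, 1]. Matches given c = [5, 10, 6, 1], so verified.

Verified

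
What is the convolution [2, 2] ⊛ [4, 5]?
y[0] = 2×4 = 8; y[1] = 2×5 + 2×4 = 18; y[2] = 2×5 = 10

[8, 18, 10]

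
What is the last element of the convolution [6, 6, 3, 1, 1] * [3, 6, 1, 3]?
Use y[k] = Σ_i a[i]·b[k-i] at k=7. y[7] = 1×3 = 3

3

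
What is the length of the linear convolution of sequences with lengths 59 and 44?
Linear/full convolution length: m + n - 1 = 59 + 44 - 1 = 102

102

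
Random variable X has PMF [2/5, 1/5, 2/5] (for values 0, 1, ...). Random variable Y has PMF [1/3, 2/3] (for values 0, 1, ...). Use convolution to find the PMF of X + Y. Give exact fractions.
P(X+Y=k) = Σ_i P(X=i)·P(Y=k-i) — a convolution of [2/5, 1/5, 2/5] and [1/3, 2/3]. P(X+Y=0) = (2/5)×(1/3) = 2/15; P(X+Y=1) = (2/5)×(2/3) + (1/5)×(1/3) = 4/15 + 1/15 = 1/3; P(X+Y=2) = (1/5)×(2/3) + (2/5)×(1/3) = 2/15 + 2/15 = 4/15; P(X+Y=3) = (2/5)×(2/3) = 4/15. PMF: [2/15, 1/3, 4/15, 4/15] (sums to 1 ✓)

[2/15, 1/3, 4/15, 4/15]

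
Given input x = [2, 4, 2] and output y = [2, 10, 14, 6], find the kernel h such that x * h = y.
Output length 4 = len(x) + len(h) - 1 ⇒ len(h) = 2. Solve h forward using h[k] = (y[k] - Σ_{i≥1} x[i]·h[k-i]) / x[0]: h[0] = y[0] / x[0] = 2 / 2 = 1; h[1] = (y[1] - 4×1) / x[0] = (10 - 4×1) / 2 = 3. So h = [1, 3]. Forward-check [2, 4, 2] * [1, 3]: y[0] = 2×1 = 2; y[1] = 2×3 + 4×1 = 10; y[2] = 4×3 + 2×1 = 14; y[3] = 2×3 = 6 → [2, 10, 14, 6] ✓

[1, 3]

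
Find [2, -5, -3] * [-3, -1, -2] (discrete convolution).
y[0] = 2×-3 = -6; y[1] = 2×-1 + -5×-3 = 13; y[2] = 2×-2 + -5×-1 + -3×-3 = 10; y[3] = -5×-2 + -3×-1 = 13; y[4] = -3×-2 = 6

[-6, 13, 10, 13, 6]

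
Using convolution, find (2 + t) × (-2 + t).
Ascending coefficients: a = [2, 1], b = [-2, 1]. c[0] = 2×-2 = -4; c[1] = 2×1 + 1×-2 = 0; c[2] = 1×1 = 1. Result coefficients: [-4, 0, 1] → -4 + t^2

-4 + t^2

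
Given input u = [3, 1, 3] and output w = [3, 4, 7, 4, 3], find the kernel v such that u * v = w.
Output length 5 = len(u) + len(v) - 1 ⇒ len(v) = 3. Solve v forward using v[k] = (w[k] - Σ_{i≥1} u[i]·v[k-i]) / u[0]: v[0] = w[0] / u[0] = 3 / 3 = 1; v[1] = (w[1] - 1×1) / u[0] = (4 - 1×1) / 3 = 1; v[2] = (w[2] - 1×1 - 3×1) / u[0] = (7 - 1×1 - 3×1) / 3 = 1. So v = [1, 1, 1]. Forward-check [3, 1, 3] * [1, 1, 1]: w[0] = 3×1 = 3; w[1] = 3×1 + 1×1 = 4; w[2] = 3×1 + 1×1 + 3×1 = 7; w[3] = 1×1 + 3×1 = 4; w[4] = 3×1 = 3 → [3, 4, 7, 4, 3] ✓

[1, 1, 1]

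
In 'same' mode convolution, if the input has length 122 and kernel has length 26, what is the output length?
'Same' mode returns an output with the same length as the input: 122

122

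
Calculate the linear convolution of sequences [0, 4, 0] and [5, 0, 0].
y[0] = 0×5 = 0; y[1] = 0×0 + 4×5 = 20; y[2] = 0×0 + 4×0 + 0×5 = 0; y[3] = 4×0 + 0×0 = 0; y[4] = 0×0 = 0

[0, 20, 0, 0, 0]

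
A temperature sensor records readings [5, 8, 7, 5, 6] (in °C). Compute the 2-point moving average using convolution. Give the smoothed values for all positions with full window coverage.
2-point moving average kernel = [1, 1]. Apply in 'valid' mode (full window coverage): avg[0] = (5 + 8) / 2 = 6.5; avg[1] = (8 + 7) / 2 = 7.5; avg[2] = (7 + 5) / 2 = 6.0; avg[3] = (5 + 6) / 2 = 5.5. Smoothed values: [6.5, 7.5, 6.0, 5.5]

[6.5, 7.5, 6.0, 5.5]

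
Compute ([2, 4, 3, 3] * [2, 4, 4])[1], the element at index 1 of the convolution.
Use y[k] = Σ_i a[i]·b[k-i] at k=1. y[1] = 2×4 + 4×2 = 16

16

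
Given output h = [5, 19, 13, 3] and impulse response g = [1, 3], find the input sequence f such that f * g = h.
Deconvolve h=[5, 19, 13, 3] by g=[1, 3]. Since g[0]=1, solve forward: f[0] = h[0] / 1 = 5; f[1] = (h[1] - 5×3) / 1 = 4; f[2] = (h[2] - 4×3) / 1 = 1. So f = [5, 4, 1]. Check by forward convolution: h[0] = 5×1 = 5; h[1] = 5×3 + 4×1 = 19; h[2] = 4×3 + 1×1 = 13; h[3] = 1×3 = 3

[5, 4, 1]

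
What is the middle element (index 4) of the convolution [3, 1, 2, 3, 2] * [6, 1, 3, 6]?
Use y[k] = Σ_i a[i]·b[k-i] at k=4. y[4] = 1×6 + 2×3 + 3×1 + 2×6 = 27

27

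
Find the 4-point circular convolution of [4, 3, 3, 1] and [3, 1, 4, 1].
Use y[k] = Σ_j x[j]·h[(k-j) mod 4]. y[0] = 4×3 + 3×1 + 3×4 + 1×1 = 28; y[1] = 4×1 + 3×3 + 3×1 + 1×4 = 20; y[2] = 4×4 + 3×1 + 3×3 + 1×1 = 29; y[3] = 4×1 + 3×4 + 3×1 + 1×3 = 22. Result: [28, 20, 29, 22]

[28, 20, 29, 22]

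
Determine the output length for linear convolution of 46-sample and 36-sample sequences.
Linear/full convolution length: m + n - 1 = 46 + 36 - 1 = 81

81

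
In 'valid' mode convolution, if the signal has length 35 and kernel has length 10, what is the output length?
'Valid' mode counts only positions where the kernel fully overlaps the signal: m - n + 1 = 35 - 10 + 1 = 26

26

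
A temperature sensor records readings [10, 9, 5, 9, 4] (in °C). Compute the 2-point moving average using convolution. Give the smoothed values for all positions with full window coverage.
2-point moving average kernel = [1, 1]. Apply in 'valid' mode (full window coverage): avg[0] = (10 + 9) / 2 = 9.5; avg[1] = (9 + 5) / 2 = 7.0; avg[2] = (5 + 9) / 2 = 7.0; avg[3] = (9 + 4) / 2 = 6.5. Smoothed values: [9.5, 7.0, 7.0, 6.5]

[9.5, 7.0, 7.0, 6.5]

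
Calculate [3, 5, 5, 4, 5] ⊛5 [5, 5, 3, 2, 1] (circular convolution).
Use y[k] = Σ_j a[j]·b[(k-j) mod 5]. y[0] = 3×5 + 5×1 + 5×2 + 4×3 + 5×5 = 67; y[1] = 3×5 + 5×5 + 5×1 + 4×2 + 5×3 = 68; y[2] = 3×3 + 5×5 + 5×5 + 4×1 + 5×2 = 73; y[3] = 3×2 + 5×3 + 5×5 + 4×5 + 5×1 = 71; y[4] = 3×1 + 5×2 + 5×3 + 4×5 + 5×5 = 73. Result: [67, 68, 73, 71, 73]

[67, 68, 73, 71, 73]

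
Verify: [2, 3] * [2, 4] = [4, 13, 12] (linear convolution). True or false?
Recompute linear convolution of [2, 3] and [2, 4]: y[0] = 2×2 = 4; y[1] = 2×4 + 3×2 = 14; y[2] = 3×4 = 12 → [4, 14, 12]. Compare to given [4, 13, 12]: they differ at index 1: given 13, correct 14, so answer: No

No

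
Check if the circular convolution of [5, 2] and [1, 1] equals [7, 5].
Recompute circular convolution of [5, 2] and [1, 1]: y[0] = 5×1 + 2×1 = 7; y[1] = 5×1 + 2×1 = 7 → [7, 7]. Compare to given [7, 5]: they differ at index 1: given 5, correct 7, so answer: No

No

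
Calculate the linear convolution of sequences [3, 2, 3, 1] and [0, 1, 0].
y[0] = 3×0 = 0; y[1] = 3×1 + 2×0 = 3; y[2] = 3×0 + 2×1 + 3×0 = 2; y[3] = 2×0 + 3×1 + 1×0 = 3; y[4] = 3×0 + 1×1 = 1; y[5] = 1×0 = 0

[0, 3, 2, 3, 1, 0]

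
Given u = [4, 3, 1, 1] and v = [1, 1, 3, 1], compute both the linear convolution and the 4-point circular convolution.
Linear: y_lin[0] = 4×1 = 4; y_lin[1] = 4×1 + 3×1 = 7; y_lin[2] = 4×3 + 3×1 + 1×1 = 16; y_lin[3] = 4×1 + 3×3 + 1×1 + 1×1 = 15; y_lin[4] = 3×1 + 1×3 + 1×1 = 7; y_lin[5] = 1×1 + 1×3 = 4; y_lin[6] = 1×1 = 1 → [4, 7, 16, 15, 7, 4, 1]. Circular (length 4): y[0] = 4×1 + 3×1 + 1×3 + 1×1 = 11; y[1] = 4×1 + 3×1 + 1×1 + 1×3 = 11; y[2] = 4×3 + 3×1 + 1×1 + 1×1 = 17; y[3] = 4×1 + 3×3 + 1×1 + 1×1 = 15 → [11, 11, 17, 15]

Linear: [4, 7, 16, 15, 7, 4, 1], Circular: [11, 11, 17, 15]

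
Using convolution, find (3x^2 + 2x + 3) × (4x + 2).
Ascending coefficients: a = [3, 2, 3], b = [2, 4]. c[0] = 3×2 = 6; c[1] = 3×4 + 2×2 = 16; c[2] = 2×4 + 3×2 = 14; c[3] = 3×4 = 12. Result coefficients: [6, 16, 14, 12] → 12x^3 + 14x^2 + 16x + 6

12x^3 + 14x^2 + 16x + 6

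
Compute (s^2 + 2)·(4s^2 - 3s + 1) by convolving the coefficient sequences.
Ascending coefficients: a = [2, 0, 1], b = [1, -3, 4]. c[0] = 2×1 = 2; c[1] = 2×-3 + 0×1 = -6; c[2] = 2×4 + 0×-3 + 1×1 = 9; c[3] = 0×4 + 1×-3 = -3; c[4] = 1×4 = 4. Result coefficients: [2, -6, 9, -3, 4] → 4s^4 - 3s^3 + 9s^2 - 6s + 2

4s^4 - 3s^3 + 9s^2 - 6s + 2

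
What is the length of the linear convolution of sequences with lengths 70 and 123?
Linear/full convolution length: m + n - 1 = 70 + 123 - 1 = 192

192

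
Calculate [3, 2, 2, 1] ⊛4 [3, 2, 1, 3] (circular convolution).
Use y[k] = Σ_j x[j]·h[(k-j) mod 4]. y[0] = 3×3 + 2×3 + 2×1 + 1×2 = 19; y[1] = 3×2 + 2×3 + 2×3 + 1×1 = 19; y[2] = 3×1 + 2×2 + 2×3 + 1×3 = 16; y[3] = 3×3 + 2×1 + 2×2 + 1×3 = 18. Result: [19, 19, 16, 18]

[19, 19, 16, 18]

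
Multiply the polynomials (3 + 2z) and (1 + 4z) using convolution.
Ascending coefficients: a = [3, 2], b = [1, 4]. c[0] = 3×1 = 3; c[1] = 3×4 + 2×1 = 14; c[2] = 2×4 = 8. Result coefficients: [3, 14, 8] → 3 + 14z + 8z^2

3 + 14z + 8z^2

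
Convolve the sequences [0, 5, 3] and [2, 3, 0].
y[0] = 0×2 = 0; y[1] = 0×3 + 5×2 = 10; y[2] = 0×0 + 5×3 + 3×2 = 21; y[3] = 5×0 + 3×3 = 9; y[4] = 3×0 = 0

[0, 10, 21, 9, 0]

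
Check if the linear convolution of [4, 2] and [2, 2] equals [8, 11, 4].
Recompute linear convolution of [4, 2] and [2, 2]: y[0] = 4×2 = 8; y[1] = 4×2 + 2×2 = 12; y[2] = 2×2 = 4 → [8, 12, 4]. Compare to given [8, 11, 4]: they differ at index 1: given 11, correct 12, so answer: No

No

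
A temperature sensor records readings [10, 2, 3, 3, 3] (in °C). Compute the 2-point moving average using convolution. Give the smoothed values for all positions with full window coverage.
2-point moving average kernel = [1, 1]. Apply in 'valid' mode (full window coverage): avg[0] = (10 + 2) / 2 = 6.0; avg[1] = (2 + 3) / 2 = 2.5; avg[2] = (3 + 3) / 2 = 3.0; avg[3] = (3 + 3) / 2 = 3.0. Smoothed values: [6.0, 2.5, 3.0, 3.0]

[6.0, 2.5, 3.0, 3.0]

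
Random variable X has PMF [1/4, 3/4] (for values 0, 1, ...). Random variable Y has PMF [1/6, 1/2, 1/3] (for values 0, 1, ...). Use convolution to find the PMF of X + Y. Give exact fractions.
P(X+Y=k) = Σ_i P(X=i)·P(Y=k-i) — a convolution of [1/4, 3/4] and [1/6, 1/2, 1/3]. P(X+Y=0) = (1/4)×(1/6) = 1/24; P(X+Y=1) = (1/4)×(1/2) + (3/4)×(1/6) = 1/8 + 1/8 = 1/4; P(X+Y=2) = (1/4)×(1/3) + (3/4)×(1/2) = 1/12 + 3/8 = 11/24; P(X+Y=3) = (3/4)×(1/3) = 1/4. PMF: [1/24, 1/4, 11/24, 1/4] (sums to 1 ✓)

[1/24, 1/4, 11/24, 1/4]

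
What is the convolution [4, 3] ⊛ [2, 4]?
y[0] = 4×2 = 8; y[1] = 4×4 + 3×2 = 22; y[2] = 3×4 = 12

[8, 22, 12]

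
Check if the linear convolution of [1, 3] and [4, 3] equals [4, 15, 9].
Recompute linear convolution of [1, 3] and [4, 3]: y[0] = 1×4 = 4; y[1] = 1×3 + 3×4 = 15; y[2] = 3×3 = 9 → [4, 15, 9]. Given [4, 15, 9] matches, so answer: Yes

Yes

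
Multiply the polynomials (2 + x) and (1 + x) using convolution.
Ascending coefficients: a = [2, 1], b = [1, 1]. c[0] = 2×1 = 2; c[1] = 2×1 + 1×1 = 3; c[2] = 1×1 = 1. Result coefficients: [2, 3, 1] → 2 + 3x + x^2

2 + 3x + x^2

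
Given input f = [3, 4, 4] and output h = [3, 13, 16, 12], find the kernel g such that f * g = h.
Output length 4 = len(f) + len(g) - 1 ⇒ len(g) = 2. Solve g forward using g[k] = (h[k] - Σ_{i≥1} f[i]·g[k-i]) / f[0]: g[0] = h[0] / f[0] = 3 / 3 = 1; g[1] = (h[1] - 4×1) / f[0] = (13 - 4×1) / 3 = 3. So g = [1, 3]. Forward-check [3, 4, 4] * [1, 3]: h[0] = 3×1 = 3; h[1] = 3×3 + 4×1 = 13; h[2] = 4×3 + 4×1 = 16; h[3] = 4×3 = 12 → [3, 13, 16, 12] ✓

[1, 3]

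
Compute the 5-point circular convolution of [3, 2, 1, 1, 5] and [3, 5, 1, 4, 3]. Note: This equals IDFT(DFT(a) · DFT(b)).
Either evaluate y[k] = Σ_j a[j]·b[(k-j) mod 5] directly, or use IDFT(DFT(a) · DFT(b)). y[0] = 3×3 + 2×3 + 1×4 + 1×1 + 5×5 = 45; y[1] = 3×5 + 2×3 + 1×3 + 1×4 + 5×1 = 33; y[2] = 3×1 + 2×5 + 1×3 + 1×3 + 5×4 = 39; y[3] = 3×4 + 2×1 + 1×5 + 1×3 + 5×3 = 37; y[4] = 3×3 + 2×4 + 1×1 + 1×5 + 5×3 = 38. Result: [45, 33, 39, 37, 38]

[45, 33, 39, 37, 38]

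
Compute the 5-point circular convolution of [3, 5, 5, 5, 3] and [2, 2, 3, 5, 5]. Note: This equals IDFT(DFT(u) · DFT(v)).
Either evaluate y[k] = Σ_j u[j]·v[(k-j) mod 5] directly, or use IDFT(DFT(u) · DFT(v)). y[0] = 3×2 + 5×5 + 5×5 + 5×3 + 3×2 = 77; y[1] = 3×2 + 5×2 + 5×5 + 5×5 + 3×3 = 75; y[2] = 3×3 + 5×2 + 5×2 + 5×5 + 3×5 = 69; y[3] = 3×5 + 5×3 + 5×2 + 5×2 + 3×5 = 65; y[4] = 3×5 + 5×5 + 5×3 + 5×2 + 3×2 = 71. Result: [77, 75, 69, 65, 71]

[77, 75, 69, 65, 71]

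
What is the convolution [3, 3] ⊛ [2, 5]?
y[0] = 3×2 = 6; y[1] = 3×5 + 3×2 = 21; y[2] = 3×5 = 15

[6, 21, 15]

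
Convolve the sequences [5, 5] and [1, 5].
y[0] = 5×1 = 5; y[1] = 5×5 + 5×1 = 30; y[2] = 5×5 = 25

[5, 30, 25]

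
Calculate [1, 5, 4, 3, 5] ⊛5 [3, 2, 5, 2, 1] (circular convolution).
Use y[k] = Σ_j s[j]·t[(k-j) mod 5]. y[0] = 1×3 + 5×1 + 4×2 + 3×5 + 5×2 = 41; y[1] = 1×2 + 5×3 + 4×1 + 3×2 + 5×5 = 52; y[2] = 1×5 + 5×2 + 4×3 + 3×1 + 5×2 = 40; y[3] = 1×2 + 5×5 + 4×2 + 3×3 + 5×1 = 49; y[4] = 1×1 + 5×2 + 4×5 + 3×2 + 5×3 = 52. Result: [41, 52, 40, 49, 52]

[41, 52, 40, 49, 52]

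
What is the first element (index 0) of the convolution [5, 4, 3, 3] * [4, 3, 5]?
Use y[k] = Σ_i a[i]·b[k-i] at k=0. y[0] = 5×4 = 20

20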